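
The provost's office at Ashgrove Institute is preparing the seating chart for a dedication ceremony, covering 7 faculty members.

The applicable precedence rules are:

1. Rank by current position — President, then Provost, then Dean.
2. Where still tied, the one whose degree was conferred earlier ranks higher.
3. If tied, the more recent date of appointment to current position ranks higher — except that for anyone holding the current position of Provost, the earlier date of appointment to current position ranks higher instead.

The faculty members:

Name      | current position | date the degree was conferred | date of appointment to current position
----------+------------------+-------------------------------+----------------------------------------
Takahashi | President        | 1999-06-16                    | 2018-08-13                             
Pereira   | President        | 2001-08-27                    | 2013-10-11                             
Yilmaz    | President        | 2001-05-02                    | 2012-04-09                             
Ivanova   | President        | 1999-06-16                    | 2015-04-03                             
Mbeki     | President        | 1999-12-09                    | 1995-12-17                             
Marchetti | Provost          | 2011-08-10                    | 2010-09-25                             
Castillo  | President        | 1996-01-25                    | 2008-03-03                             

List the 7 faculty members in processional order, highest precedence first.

Castillo, Takahashi, Ivanova, Mbeki, Yilmaz, Pereira, Marchetti

By current position: Castillo, Takahashi, Ivanova, Mbeki, Yilmaz and Pereira (President); then Marchetti (Provost).
Among Castillo, Takahashi, Ivanova, Mbeki, Yilmaz and Pereira, by date the degree was conferred (earlier first): Castillo (1996-01-25) before Takahashi and Ivanova (1999-06-16) before Mbeki (1999-12-09) before Yilmaz (2001-05-02) before Pereira (2001-08-27).
Among Takahashi and Ivanova, by date of appointment to current position (later first): Takahashi (2018-08-13) before Ivanova (2015-04-03).
Full order: Castillo, Takahashi, Ivanova, Mbeki, Yilmaz, Pereira, Marchetti.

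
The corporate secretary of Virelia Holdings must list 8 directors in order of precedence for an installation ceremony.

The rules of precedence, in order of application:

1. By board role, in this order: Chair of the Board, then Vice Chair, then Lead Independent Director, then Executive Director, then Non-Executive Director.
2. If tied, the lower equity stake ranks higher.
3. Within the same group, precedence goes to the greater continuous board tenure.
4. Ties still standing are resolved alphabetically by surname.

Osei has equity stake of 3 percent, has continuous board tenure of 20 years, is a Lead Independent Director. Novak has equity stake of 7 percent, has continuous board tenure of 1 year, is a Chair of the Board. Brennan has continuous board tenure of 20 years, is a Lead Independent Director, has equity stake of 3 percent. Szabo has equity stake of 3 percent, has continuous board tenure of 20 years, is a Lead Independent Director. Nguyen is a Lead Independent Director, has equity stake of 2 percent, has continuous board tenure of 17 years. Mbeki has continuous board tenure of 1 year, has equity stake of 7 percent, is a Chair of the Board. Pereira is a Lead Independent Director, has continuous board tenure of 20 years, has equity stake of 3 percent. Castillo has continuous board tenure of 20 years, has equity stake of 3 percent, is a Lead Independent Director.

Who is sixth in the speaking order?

By board role: Mbeki and Novak (Chair of the Board); then Nguyen, Brennan, Castillo, Osei, Pereira and Szabo (Lead Independent Director).
Mbeki and Novak both have equity stake 7 percent, so the next rule applies.
Mbeki and Novak both have continuous board tenure 1 year, so the next rule applies.
Among Mbeki and Novak, alphabetically by surname: Mbeki before Novak.
Among Nguyen, Brennan, Castillo, Osei, Pereira and Szabo, by equity stake (lower first): Nguyen (2 percent) before Brennan, Castillo, Osei, Pereira and Szabo (3 percent).
Brennan, Castillo, Osei, Pereira and Szabo all have continuous board tenure 20 years, so the next rule applies.
Among Brennan, Castillo, Osei, Pereira and Szabo, alphabetically by surname: Brennan before Castillo before Osei before Pereira before Szabo.
Order: Mbeki, Novak, Nguyen, Brennan, Castillo, Osei, Pereira, Szabo.

Osei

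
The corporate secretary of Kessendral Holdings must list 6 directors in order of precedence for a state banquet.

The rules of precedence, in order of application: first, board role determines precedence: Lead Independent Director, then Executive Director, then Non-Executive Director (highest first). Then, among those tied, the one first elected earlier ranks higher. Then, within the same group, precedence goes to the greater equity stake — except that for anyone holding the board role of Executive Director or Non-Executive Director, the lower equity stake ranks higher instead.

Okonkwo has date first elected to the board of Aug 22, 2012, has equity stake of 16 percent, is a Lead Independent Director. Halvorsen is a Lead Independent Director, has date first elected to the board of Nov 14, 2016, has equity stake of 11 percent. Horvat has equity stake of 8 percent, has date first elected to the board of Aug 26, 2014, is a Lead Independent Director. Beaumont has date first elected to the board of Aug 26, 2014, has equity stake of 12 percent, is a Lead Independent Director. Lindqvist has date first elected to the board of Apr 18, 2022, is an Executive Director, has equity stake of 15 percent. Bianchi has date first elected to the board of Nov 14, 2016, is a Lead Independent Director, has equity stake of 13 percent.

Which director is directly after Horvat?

By board role: Okonkwo, Beaumont, Horvat, Bianchi and Halvorsen (Lead Independent Director); then Lindqvist (Executive Director).
Among Okonkwo, Beaumont, Horvat, Bianchi and Halvorsen, by date first elected to the board (earlier first): Okonkwo (Aug 22, 2012) before Beaumont and Horvat (Aug 26, 2014) before Bianchi and Halvorsen (Nov 14, 2016).
Among Beaumont and Horvat, by equity stake (higher first): Beaumont (12 percent) before Horvat (8 percent).
Among Bianchi and Halvorsen, by equity stake (higher first): Bianchi (13 percent) before Halvorsen (11 percent).
Order: Okonkwo, Beaumont, Horvat, Bianchi, Halvorsen, Lindqvist.

Bianchi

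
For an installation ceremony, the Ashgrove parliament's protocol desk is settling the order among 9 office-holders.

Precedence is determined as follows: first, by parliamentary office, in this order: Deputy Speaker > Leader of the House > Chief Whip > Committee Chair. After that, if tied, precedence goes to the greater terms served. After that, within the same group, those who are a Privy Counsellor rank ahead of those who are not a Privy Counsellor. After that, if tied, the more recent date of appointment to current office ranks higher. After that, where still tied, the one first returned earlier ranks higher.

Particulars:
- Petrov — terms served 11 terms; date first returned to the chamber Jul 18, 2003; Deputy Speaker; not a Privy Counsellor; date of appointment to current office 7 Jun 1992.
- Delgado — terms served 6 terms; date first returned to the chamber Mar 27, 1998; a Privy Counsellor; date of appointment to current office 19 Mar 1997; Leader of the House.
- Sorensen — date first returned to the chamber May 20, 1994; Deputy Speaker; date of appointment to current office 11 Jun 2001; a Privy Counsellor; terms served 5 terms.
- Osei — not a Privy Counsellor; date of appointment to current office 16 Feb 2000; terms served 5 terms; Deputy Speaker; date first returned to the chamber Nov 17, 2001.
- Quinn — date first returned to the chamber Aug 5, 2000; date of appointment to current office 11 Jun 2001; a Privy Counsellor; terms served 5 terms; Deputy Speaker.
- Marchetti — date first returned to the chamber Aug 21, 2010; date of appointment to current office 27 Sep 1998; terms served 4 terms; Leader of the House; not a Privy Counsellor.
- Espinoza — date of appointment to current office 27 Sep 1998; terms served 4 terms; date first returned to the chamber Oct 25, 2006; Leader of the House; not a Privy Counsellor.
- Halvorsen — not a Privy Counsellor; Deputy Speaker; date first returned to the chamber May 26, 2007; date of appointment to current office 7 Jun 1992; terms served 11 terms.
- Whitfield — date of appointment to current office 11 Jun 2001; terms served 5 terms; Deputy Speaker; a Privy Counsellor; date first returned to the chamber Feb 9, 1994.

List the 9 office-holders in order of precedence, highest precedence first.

Petrov, Halvorsen, Whitfield, Sorensen, Quinn, Osei, Delgado, Espinoza, Marchetti

By parliamentary office: Petrov, Halvorsen, Whitfield, Sorensen, Quinn and Osei (Deputy Speaker); then Delgado, Espinoza and Marchetti (Leader of the House).
Among Petrov, Halvorsen, Whitfield, Sorensen, Quinn and Osei, by terms served (higher first): Petrov and Halvorsen (11 terms) before Whitfield, Sorensen, Quinn and Osei (5 terms).
Petrov and Halvorsen are each not a Privy Counsellor, so the next rule applies.
Petrov and Halvorsen both have date of appointment to current office 7 Jun 1992, so the next rule applies.
Among Petrov and Halvorsen, by date first returned to the chamber (earlier first): Petrov (Jul 18, 2003) before Halvorsen (May 26, 2007).
Among Whitfield, Sorensen, Quinn and Osei, a Privy Counsellor before not a Privy Counsellor: Whitfield, Sorensen and Quinn (a Privy Counsellor) before Osei (not a Privy Counsellor).
Whitfield, Sorensen and Quinn all have date of appointment to current office 11 Jun 2001, so the next rule applies.
Among Whitfield, Sorensen and Quinn, by date first returned to the chamber (earlier first): Whitfield (Feb 9, 1994) before Sorensen (May 20, 1994) before Quinn (Aug 5, 2000).
Among Delgado, Espinoza and Marchetti, by terms served (higher first): Delgado (6 terms) before Espinoza and Marchetti (4 terms).
Espinoza and Marchetti are each not a Privy Counsellor, so the next rule applies.
Espinoza and Marchetti both have date of appointment to current office 27 Sep 1998, so the next rule applies.
Among Espinoza and Marchetti, by date first returned to the chamber (earlier first): Espinoza (Oct 25, 2006) before Marchetti (Aug 21, 2010).
Full order: Petrov, Halvorsen, Whitfield, Sorensen, Quinn, Osei, Delgado, Espinoza, Marchetti.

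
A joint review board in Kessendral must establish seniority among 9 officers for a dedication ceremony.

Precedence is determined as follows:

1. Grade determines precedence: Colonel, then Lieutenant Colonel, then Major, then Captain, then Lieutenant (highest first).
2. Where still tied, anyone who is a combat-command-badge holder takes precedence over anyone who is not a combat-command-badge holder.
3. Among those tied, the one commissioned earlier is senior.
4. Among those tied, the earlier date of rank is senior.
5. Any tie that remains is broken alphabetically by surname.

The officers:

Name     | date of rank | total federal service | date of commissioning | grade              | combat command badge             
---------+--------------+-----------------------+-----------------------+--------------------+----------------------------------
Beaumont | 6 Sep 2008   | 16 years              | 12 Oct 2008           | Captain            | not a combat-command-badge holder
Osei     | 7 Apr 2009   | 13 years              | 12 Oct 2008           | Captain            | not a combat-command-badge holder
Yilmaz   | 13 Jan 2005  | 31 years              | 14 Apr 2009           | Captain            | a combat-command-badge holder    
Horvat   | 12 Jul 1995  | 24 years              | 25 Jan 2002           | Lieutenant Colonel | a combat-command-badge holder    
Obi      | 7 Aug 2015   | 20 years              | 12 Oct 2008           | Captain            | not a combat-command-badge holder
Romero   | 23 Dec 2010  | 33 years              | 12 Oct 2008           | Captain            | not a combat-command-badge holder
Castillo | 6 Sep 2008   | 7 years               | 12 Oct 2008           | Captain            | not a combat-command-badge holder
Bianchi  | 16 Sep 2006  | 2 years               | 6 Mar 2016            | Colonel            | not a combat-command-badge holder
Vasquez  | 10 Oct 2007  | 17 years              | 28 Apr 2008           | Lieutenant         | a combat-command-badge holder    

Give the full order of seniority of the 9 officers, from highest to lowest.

By grade: Bianchi (Colonel); then Horvat (Lieutenant Colonel); then Yilmaz, Beaumont, Castillo, Osei, Romero and Obi (Captain); then Vasquez (Lieutenant).
Among Yilmaz, Beaumont, Castillo, Osei, Romero and Obi, a combat-command-badge holder before not a combat-command-badge holder: Yilmaz (a combat-command-badge holder) before Beaumont, Castillo, Osei, Romero and Obi (not a combat-command-badge holder).
Beaumont, Castillo, Osei, Romero and Obi all have date of commissioning 12 Oct 2008, so the next rule applies.
Among Beaumont, Castillo, Osei, Romero and Obi, by date of rank (earlier first): Beaumont and Castillo (6 Sep 2008) before Osei (7 Apr 2009) before Romero (23 Dec 2010) before Obi (7 Aug 2015).
Among Beaumont and Castillo, alphabetically by surname: Beaumont before Castillo.
Full order: Bianchi, Horvat, Yilmaz, Beaumont, Castillo, Osei, Romero, Obi, Vasquez.

Bianchi, Horvat, Yilmaz, Beaumont, Castillo, Osei, Romero, Obi, Vasquez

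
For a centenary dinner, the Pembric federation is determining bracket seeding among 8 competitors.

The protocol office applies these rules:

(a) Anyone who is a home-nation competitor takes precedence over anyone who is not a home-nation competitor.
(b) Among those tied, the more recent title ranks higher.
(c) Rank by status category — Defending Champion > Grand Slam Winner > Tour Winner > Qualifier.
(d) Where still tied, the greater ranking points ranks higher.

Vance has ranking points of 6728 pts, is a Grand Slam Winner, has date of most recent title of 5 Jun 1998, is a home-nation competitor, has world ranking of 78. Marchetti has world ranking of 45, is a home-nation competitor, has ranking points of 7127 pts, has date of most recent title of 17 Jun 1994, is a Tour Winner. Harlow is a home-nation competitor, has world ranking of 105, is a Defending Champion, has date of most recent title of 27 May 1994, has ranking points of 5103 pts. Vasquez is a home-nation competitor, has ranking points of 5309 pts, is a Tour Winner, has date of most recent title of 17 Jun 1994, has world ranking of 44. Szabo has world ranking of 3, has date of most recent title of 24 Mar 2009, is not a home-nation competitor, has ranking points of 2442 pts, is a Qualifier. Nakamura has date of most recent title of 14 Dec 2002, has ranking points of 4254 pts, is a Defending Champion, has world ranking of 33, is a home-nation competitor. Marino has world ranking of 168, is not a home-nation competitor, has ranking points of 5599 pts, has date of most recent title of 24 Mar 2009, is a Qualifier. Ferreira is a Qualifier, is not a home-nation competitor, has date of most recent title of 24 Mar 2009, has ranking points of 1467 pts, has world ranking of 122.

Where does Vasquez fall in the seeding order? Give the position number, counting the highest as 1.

By the first rule: Nakamura, Vance, Marchetti, Vasquez and Harlow (each a home-nation competitor); then Marino, Szabo and Ferreira (each not a home-nation competitor).
Among Nakamura, Vance, Marchetti, Vasquez and Harlow, by date of most recent title (later first): Nakamura (14 Dec 2002) before Vance (5 Jun 1998) before Marchetti and Vasquez (17 Jun 1994) before Harlow (27 May 1994).
Marchetti and Vasquez are each Tour Winner, so the next rule applies.
Among Marchetti and Vasquez, by ranking points (higher first): Marchetti (7127 pts) before Vasquez (5309 pts).
Marino, Szabo and Ferreira all have date of most recent title 24 Mar 2009, so the next rule applies.
Marino, Szabo and Ferreira are each Qualifier, so the next rule applies.
Among Marino, Szabo and Ferreira, by ranking points (higher first): Marino (5599 pts) before Szabo (2442 pts) before Ferreira (1467 pts).
Order: Nakamura, Vance, Marchetti, Vasquez, Harlow, Marino, Szabo, Ferreira. So position 4.

4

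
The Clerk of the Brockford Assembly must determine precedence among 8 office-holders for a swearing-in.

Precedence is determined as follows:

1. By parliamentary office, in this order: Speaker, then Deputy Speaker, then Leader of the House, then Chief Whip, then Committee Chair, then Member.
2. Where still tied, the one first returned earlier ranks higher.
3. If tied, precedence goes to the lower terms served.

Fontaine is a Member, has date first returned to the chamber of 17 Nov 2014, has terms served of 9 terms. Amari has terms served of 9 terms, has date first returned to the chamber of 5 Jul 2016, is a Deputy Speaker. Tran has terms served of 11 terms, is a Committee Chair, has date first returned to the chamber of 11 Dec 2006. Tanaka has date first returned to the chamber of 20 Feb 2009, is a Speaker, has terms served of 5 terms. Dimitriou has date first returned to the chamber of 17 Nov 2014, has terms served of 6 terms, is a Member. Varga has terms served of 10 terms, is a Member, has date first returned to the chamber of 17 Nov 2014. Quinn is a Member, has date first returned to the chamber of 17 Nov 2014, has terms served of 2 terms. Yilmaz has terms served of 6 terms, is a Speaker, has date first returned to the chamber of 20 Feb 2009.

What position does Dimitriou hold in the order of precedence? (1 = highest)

6

By parliamentary office: Tanaka and Yilmaz (Speaker); then Amari (Deputy Speaker); then Tran (Committee Chair); then Quinn, Dimitriou, Fontaine and Varga (Member).
Tanaka and Yilmaz both have date first returned to the chamber 20 Feb 2009, so the next rule applies.
Among Tanaka and Yilmaz, by terms served (lower first): Tanaka (5 terms) before Yilmaz (6 terms).
Quinn, Dimitriou, Fontaine and Varga all have date first returned to the chamber 17 Nov 2014, so the next rule applies.
Among Quinn, Dimitriou, Fontaine and Varga, by terms served (lower first): Quinn (2 terms) before Dimitriou (6 terms) before Fontaine (9 terms) before Varga (10 terms).
Order: Tanaka, Yilmaz, Amari, Tran, Quinn, Dimitriou, Fontaine, Varga. So position 6.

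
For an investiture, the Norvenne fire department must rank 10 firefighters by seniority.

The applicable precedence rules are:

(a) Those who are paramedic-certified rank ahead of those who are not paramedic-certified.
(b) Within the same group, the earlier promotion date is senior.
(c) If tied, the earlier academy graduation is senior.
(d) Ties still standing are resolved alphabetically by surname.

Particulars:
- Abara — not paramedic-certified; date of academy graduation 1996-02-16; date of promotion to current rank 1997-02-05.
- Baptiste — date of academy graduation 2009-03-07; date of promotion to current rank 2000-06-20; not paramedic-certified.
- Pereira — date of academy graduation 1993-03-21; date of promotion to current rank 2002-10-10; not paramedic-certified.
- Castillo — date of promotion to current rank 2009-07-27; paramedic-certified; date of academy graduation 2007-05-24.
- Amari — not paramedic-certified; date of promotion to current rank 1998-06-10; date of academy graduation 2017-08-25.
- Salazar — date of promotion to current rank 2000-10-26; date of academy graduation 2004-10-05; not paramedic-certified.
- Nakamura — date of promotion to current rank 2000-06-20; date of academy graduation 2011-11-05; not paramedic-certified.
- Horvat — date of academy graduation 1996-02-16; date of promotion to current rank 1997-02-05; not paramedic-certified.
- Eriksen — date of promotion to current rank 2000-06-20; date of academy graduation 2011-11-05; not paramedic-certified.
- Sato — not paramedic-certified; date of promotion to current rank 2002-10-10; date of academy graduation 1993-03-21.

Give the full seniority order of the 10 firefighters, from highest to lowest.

By the first rule: Castillo (paramedic-certified); then Abara, Horvat, Amari, Baptiste, Eriksen, Nakamura, Salazar, Pereira and Sato (each not paramedic-certified).
Among Abara, Horvat, Amari, Baptiste, Eriksen, Nakamura, Salazar, Pereira and Sato, by date of promotion to current rank (earlier first): Abara and Horvat (1997-02-05) before Amari (1998-06-10) before Baptiste, Eriksen and Nakamura (2000-06-20) before Salazar (2000-10-26) before Pereira and Sato (2002-10-10).
Abara and Horvat both have date of academy graduation 1996-02-16, so the next rule applies.
Among Abara and Horvat, alphabetically by surname: Abara before Horvat.
Among Baptiste, Eriksen and Nakamura, by date of academy graduation (earlier first): Baptiste (2009-03-07) before Eriksen and Nakamura (2011-11-05).
Among Eriksen and Nakamura, alphabetically by surname: Eriksen before Nakamura.
Pereira and Sato both have date of academy graduation 1993-03-21, so the next rule applies.
Among Pereira and Sato, alphabetically by surname: Pereira before Sato.
Full order: Castillo, Abara, Horvat, Amari, Baptiste, Eriksen, Nakamura, Salazar, Pereira, Sato.

Castillo, Abara, Horvat, Amari, Baptiste, Eriksen, Nakamura, Salazar, Pereira, Sato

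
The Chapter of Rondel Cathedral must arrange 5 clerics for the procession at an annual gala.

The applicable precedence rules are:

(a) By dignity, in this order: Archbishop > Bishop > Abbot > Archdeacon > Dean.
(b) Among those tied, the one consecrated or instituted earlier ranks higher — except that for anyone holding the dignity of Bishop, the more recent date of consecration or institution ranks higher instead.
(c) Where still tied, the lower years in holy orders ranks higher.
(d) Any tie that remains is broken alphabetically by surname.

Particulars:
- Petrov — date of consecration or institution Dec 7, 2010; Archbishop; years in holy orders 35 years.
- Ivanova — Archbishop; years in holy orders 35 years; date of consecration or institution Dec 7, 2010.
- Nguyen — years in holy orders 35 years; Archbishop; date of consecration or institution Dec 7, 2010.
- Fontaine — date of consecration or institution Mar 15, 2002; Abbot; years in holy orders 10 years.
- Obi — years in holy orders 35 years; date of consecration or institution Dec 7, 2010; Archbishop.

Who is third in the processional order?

By dignity: Ivanova, Nguyen, Obi and Petrov (Archbishop); then Fontaine (Abbot).
Ivanova, Nguyen, Obi and Petrov all have date of consecration or institution Dec 7, 2010, so the next rule applies.
Ivanova, Nguyen, Obi and Petrov all have years in holy orders 35 years, so the next rule applies.
Among Ivanova, Nguyen, Obi and Petrov, alphabetically by surname: Ivanova before Nguyen before Obi before Petrov.
Order: Ivanova, Nguyen, Obi, Petrov, Fontaine.

Obi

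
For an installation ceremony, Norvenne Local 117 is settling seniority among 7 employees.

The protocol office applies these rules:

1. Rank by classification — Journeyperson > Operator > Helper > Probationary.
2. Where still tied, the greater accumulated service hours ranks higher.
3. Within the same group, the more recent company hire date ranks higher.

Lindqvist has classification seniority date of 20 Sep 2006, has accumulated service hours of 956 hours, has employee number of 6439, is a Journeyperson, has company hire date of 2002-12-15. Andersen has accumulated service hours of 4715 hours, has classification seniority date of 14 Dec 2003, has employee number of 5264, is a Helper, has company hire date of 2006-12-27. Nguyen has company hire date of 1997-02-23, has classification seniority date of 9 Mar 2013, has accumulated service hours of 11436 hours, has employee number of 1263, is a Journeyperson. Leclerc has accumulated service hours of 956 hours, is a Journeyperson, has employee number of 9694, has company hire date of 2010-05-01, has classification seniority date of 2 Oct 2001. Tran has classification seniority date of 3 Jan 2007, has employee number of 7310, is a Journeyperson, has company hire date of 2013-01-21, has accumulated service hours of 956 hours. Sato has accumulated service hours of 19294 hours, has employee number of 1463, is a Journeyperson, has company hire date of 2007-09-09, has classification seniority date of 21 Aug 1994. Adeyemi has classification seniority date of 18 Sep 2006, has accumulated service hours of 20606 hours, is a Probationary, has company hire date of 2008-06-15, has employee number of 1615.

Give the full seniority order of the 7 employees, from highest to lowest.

By classification: Sato, Nguyen, Tran, Leclerc and Lindqvist (Journeyperson); then Andersen (Helper); then Adeyemi (Probationary).
Among Sato, Nguyen, Tran, Leclerc and Lindqvist, by accumulated service hours (higher first): Sato (19294 hours) before Nguyen (11436 hours) before Tran, Leclerc and Lindqvist (956 hours).
Among Tran, Leclerc and Lindqvist, by company hire date (later first): Tran (2013-01-21) before Leclerc (2010-05-01) before Lindqvist (2002-12-15).
Full order: Sato, Nguyen, Tran, Leclerc, Lindqvist, Andersen, Adeyemi.

Sato, Nguyen, Tran, Leclerc, Lindqvist, Andersen, Adeyemi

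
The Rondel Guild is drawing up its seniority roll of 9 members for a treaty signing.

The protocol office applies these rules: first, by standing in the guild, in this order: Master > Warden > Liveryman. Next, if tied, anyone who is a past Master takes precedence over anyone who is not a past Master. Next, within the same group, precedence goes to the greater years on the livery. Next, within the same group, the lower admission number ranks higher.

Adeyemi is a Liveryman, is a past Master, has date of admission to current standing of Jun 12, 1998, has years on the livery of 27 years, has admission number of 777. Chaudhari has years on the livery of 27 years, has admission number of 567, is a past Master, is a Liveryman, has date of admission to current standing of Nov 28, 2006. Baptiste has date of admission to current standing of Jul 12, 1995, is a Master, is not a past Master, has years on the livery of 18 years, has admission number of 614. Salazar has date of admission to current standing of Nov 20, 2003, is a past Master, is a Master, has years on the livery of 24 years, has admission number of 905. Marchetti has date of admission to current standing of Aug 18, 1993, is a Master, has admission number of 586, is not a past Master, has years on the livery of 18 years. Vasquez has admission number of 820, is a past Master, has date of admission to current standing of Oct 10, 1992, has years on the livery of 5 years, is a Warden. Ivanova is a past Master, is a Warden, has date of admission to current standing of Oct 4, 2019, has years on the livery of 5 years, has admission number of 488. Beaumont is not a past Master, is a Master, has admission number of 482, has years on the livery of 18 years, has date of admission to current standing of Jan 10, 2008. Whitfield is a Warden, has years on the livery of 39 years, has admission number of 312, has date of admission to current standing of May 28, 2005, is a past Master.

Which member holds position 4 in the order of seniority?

By standing in the guild: Salazar, Beaumont, Marchetti and Baptiste (Master); then Whitfield, Ivanova and Vasquez (Warden); then Chaudhari and Adeyemi (Liveryman).
Among Salazar, Beaumont, Marchetti and Baptiste, a past Master before not a past Master: Salazar (a past Master) before Beaumont, Marchetti and Baptiste (not a past Master).
Beaumont, Marchetti and Baptiste all have years on the livery 18 years, so the next rule applies.
Among Beaumont, Marchetti and Baptiste, by admission number (lower first): Beaumont (482) before Marchetti (586) before Baptiste (614).
Whitfield, Ivanova and Vasquez are each a past Master, so the next rule applies.
Among Whitfield, Ivanova and Vasquez, by years on the livery (higher first): Whitfield (39 years) before Ivanova and Vasquez (5 years).
Among Ivanova and Vasquez, by admission number (lower first): Ivanova (488) before Vasquez (820).
Chaudhari and Adeyemi are each a past Master, so the next rule applies.
Chaudhari and Adeyemi both have years on the livery 27 years, so the next rule applies.
Among Chaudhari and Adeyemi, by admission number (lower first): Chaudhari (567) before Adeyemi (777).
Order: Salazar, Beaumont, Marchetti, Baptiste, Whitfield, Ivanova, Vasquez, Chaudhari, Adeyemi.

Baptiste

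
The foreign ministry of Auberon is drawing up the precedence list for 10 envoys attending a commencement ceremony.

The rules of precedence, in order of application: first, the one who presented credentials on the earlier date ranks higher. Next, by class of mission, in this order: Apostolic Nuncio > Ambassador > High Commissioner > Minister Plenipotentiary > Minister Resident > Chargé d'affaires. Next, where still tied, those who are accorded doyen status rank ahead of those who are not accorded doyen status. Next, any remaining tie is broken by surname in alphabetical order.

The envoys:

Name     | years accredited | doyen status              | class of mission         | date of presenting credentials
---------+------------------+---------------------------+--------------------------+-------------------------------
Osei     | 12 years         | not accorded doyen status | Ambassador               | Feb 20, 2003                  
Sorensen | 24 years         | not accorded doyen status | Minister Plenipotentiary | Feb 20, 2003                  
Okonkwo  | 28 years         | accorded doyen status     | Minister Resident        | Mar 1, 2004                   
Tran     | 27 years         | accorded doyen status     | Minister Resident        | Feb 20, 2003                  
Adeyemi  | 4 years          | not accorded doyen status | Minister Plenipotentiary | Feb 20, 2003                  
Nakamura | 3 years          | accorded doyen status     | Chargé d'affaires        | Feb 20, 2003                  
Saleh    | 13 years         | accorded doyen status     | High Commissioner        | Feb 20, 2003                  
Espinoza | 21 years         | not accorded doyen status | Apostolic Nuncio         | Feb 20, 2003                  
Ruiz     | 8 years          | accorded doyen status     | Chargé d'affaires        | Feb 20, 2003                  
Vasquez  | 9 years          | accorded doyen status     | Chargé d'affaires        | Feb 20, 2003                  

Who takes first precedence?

Espinoza

By date of presenting credentials (earlier first): Espinoza, Osei, Saleh, Adeyemi, Sorensen, Tran, Nakamura, Ruiz and Vasquez (each Feb 20, 2003); then Okonkwo (Mar 1, 2004).
Among Espinoza, Osei, Saleh, Adeyemi, Sorensen, Tran, Nakamura, Ruiz and Vasquez, by class of mission: Espinoza (Apostolic Nuncio) before Osei (Ambassador) before Saleh (High Commissioner) before Adeyemi and Sorensen (Minister Plenipotentiary) before Tran (Minister Resident) before Nakamura, Ruiz and Vasquez (Chargé d'affaires).
Adeyemi and Sorensen are each not accorded doyen status, so the next rule applies.
Among Adeyemi and Sorensen, alphabetically by surname: Adeyemi before Sorensen.
Nakamura, Ruiz and Vasquez are each accorded doyen status, so the next rule applies.
Among Nakamura, Ruiz and Vasquez, alphabetically by surname: Nakamura before Ruiz before Vasquez.
Order: Espinoza, Osei, Saleh, Adeyemi, Sorensen, Tran, Nakamura, Ruiz, Vasquez, Okonkwo.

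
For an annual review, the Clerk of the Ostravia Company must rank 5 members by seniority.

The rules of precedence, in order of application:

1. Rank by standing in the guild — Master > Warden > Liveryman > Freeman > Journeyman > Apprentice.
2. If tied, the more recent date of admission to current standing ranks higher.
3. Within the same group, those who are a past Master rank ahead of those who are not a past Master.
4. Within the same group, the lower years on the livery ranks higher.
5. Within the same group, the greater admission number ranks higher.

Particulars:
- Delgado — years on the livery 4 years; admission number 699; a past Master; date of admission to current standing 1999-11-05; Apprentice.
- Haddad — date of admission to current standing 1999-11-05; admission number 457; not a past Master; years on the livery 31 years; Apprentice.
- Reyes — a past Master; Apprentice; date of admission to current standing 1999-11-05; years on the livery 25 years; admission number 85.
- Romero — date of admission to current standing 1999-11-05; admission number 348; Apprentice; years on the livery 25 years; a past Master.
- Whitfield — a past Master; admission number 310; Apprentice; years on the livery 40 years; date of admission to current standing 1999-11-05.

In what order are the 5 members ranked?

Delgado, Romero, Reyes, Whitfield, Haddad

By standing in the guild: Delgado, Romero, Reyes, Whitfield and Haddad (Apprentice).
Delgado, Romero, Reyes, Whitfield and Haddad all have date of admission to current standing 1999-11-05, so the next rule applies.
Among Delgado, Romero, Reyes, Whitfield and Haddad, a past Master before not a past Master: Delgado, Romero, Reyes and Whitfield (a past Master) before Haddad (not a past Master).
Among Delgado, Romero, Reyes and Whitfield, by years on the livery (lower first): Delgado (4 years) before Romero and Reyes (25 years) before Whitfield (40 years).
Among Romero and Reyes, by admission number (higher first): Romero (348) before Reyes (85).
Full order: Delgado, Romero, Reyes, Whitfield, Haddad.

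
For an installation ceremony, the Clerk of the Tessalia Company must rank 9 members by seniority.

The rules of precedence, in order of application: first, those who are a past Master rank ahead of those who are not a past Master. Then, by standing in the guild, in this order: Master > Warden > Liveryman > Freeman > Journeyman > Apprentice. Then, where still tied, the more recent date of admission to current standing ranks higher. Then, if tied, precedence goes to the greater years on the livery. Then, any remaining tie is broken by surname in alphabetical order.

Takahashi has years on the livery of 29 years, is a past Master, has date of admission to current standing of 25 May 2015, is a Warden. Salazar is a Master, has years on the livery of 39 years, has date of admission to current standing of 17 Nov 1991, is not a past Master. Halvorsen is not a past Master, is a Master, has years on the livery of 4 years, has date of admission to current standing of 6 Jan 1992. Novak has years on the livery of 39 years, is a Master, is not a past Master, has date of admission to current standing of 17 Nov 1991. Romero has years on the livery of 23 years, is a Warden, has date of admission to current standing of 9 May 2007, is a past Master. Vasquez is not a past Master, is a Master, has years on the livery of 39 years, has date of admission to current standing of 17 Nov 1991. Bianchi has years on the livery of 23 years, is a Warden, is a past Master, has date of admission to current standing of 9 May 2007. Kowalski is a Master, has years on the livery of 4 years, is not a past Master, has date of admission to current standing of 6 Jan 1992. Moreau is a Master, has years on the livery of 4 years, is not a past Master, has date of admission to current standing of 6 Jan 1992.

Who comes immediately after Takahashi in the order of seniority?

By the first rule: Takahashi, Bianchi and Romero (each a past Master); then Halvorsen, Kowalski, Moreau, Novak, Salazar and Vasquez (each not a past Master).
Takahashi, Bianchi and Romero are each Warden, so the next rule applies.
Among Takahashi, Bianchi and Romero, by date of admission to current standing (later first): Takahashi (25 May 2015) before Bianchi and Romero (9 May 2007).
Bianchi and Romero both have years on the livery 23 years, so the next rule applies.
Among Bianchi and Romero, alphabetically by surname: Bianchi before Romero.
Halvorsen, Kowalski, Moreau, Novak, Salazar and Vasquez are each Master, so the next rule applies.
Among Halvorsen, Kowalski, Moreau, Novak, Salazar and Vasquez, by date of admission to current standing (later first): Halvorsen, Kowalski and Moreau (6 Jan 1992) before Novak, Salazar and Vasquez (17 Nov 1991).
Halvorsen, Kowalski and Moreau all have years on the livery 4 years, so the next rule applies.
Among Halvorsen, Kowalski and Moreau, alphabetically by surname: Halvorsen before Kowalski before Moreau.
Novak, Salazar and Vasquez all have years on the livery 39 years, so the next rule applies.
Among Novak, Salazar and Vasquez, alphabetically by surname: Novak before Salazar before Vasquez.
Order: Takahashi, Bianchi, Romero, Halvorsen, Kowalski, Moreau, Novak, Salazar, Vasquez.

Bianchi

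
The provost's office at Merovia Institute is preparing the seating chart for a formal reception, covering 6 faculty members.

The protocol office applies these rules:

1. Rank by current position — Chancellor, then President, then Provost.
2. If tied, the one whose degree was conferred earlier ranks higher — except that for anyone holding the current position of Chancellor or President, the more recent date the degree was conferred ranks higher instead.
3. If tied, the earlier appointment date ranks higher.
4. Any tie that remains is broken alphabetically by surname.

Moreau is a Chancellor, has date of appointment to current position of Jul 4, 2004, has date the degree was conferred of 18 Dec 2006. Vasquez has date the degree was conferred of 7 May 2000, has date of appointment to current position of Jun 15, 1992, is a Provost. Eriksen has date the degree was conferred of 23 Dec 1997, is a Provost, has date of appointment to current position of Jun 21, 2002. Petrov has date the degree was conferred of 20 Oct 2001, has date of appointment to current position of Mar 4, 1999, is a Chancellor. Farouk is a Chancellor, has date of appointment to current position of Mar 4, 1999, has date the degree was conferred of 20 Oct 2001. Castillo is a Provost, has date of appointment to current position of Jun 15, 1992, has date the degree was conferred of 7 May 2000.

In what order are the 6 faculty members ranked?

Moreau, Farouk, Petrov, Eriksen, Castillo, Vasquez

By current position: Moreau, Farouk and Petrov (Chancellor); then Eriksen, Castillo and Vasquez (Provost).
Among Moreau, Farouk and Petrov, by date the degree was conferred (later first) (reversed rule for this group): Moreau (18 Dec 2006) before Farouk and Petrov (20 Oct 2001).
Farouk and Petrov both have date of appointment to current position Mar 4, 1999, so the next rule applies.
Among Farouk and Petrov, alphabetically by surname: Farouk before Petrov.
Among Eriksen, Castillo and Vasquez, by date the degree was conferred (earlier first): Eriksen (23 Dec 1997) before Castillo and Vasquez (7 May 2000).
Castillo and Vasquez both have date of appointment to current position Jun 15, 1992, so the next rule applies.
Among Castillo and Vasquez, alphabetically by surname: Castillo before Vasquez.
Full order: Moreau, Farouk, Petrov, Eriksen, Castillo, Vasquez.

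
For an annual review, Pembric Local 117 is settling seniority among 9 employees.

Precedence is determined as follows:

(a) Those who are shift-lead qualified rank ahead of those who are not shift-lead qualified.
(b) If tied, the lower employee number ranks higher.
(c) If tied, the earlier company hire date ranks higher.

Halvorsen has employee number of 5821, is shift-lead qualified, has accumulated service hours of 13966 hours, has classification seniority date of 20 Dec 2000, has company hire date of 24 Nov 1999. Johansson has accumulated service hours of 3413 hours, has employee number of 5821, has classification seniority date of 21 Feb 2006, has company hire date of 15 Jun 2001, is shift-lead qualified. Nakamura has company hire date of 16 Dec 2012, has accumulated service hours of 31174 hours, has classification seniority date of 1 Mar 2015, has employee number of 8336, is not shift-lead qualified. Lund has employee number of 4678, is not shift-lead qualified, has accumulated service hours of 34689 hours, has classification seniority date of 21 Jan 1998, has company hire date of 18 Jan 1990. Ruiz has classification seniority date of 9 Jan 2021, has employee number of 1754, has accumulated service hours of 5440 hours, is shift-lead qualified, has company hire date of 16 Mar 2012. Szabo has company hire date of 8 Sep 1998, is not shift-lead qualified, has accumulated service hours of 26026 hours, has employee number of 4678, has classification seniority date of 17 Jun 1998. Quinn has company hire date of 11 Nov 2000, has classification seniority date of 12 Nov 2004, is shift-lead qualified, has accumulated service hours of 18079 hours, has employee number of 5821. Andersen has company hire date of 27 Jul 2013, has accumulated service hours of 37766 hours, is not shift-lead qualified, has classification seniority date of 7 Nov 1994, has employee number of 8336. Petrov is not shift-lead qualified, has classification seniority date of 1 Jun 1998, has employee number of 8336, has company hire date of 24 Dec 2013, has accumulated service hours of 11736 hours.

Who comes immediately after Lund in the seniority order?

Szabo

By the first rule: Ruiz, Halvorsen, Quinn and Johansson (each shift-lead qualified); then Lund, Szabo, Nakamura, Andersen and Petrov (each not shift-lead qualified).
Among Ruiz, Halvorsen, Quinn and Johansson, by employee number (lower first): Ruiz (1754) before Halvorsen, Quinn and Johansson (5821).
Among Halvorsen, Quinn and Johansson, by company hire date (earlier first): Halvorsen (24 Nov 1999) before Quinn (11 Nov 2000) before Johansson (15 Jun 2001).
Among Lund, Szabo, Nakamura, Andersen and Petrov, by employee number (lower first): Lund and Szabo (4678) before Nakamura, Andersen and Petrov (8336).
Among Lund and Szabo, by company hire date (earlier first): Lund (18 Jan 1990) before Szabo (8 Sep 1998).
Among Nakamura, Andersen and Petrov, by company hire date (earlier first): Nakamura (16 Dec 2012) before Andersen (27 Jul 2013) before Petrov (24 Dec 2013).
Order: Ruiz, Halvorsen, Quinn, Johansson, Lund, Szabo, Nakamura, Andersen, Petrov.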